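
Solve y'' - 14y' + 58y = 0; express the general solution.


Characteristic equation: r² - 14r + 58 = 0.
Discriminant is negative; roots r = 7 ± 3i (complex conjugate pair).
General solution uses e^(α x)(C₁ cos(β x) + C₂ sin(β x)): y = e^(7x)(C₁cos(3x) + C₂sin(3x)).


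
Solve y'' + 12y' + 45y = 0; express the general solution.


Characteristic equation: r² + 12r + 45 = 0.
Discriminant is negative; roots r = -6 ± 3i (complex conjugate pair).
General solution uses e^(α x)(C₁ cos(β x) + C₂ sin(β x)): y = e^(-6x)(C₁cos(3x) + C₂sin(3x)).


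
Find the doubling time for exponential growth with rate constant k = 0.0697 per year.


Exponential growth: P(t) = P₀ e^(0.0697t). Set P(t)/P₀ = 2: e^(0.0697t) = 2.
Solve: t = ln(2)/0.0697 ≈ 9.94 years.


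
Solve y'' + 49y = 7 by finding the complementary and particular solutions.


Homogeneous part: r² + 49 = 0 ⇒ r = ±7i, so y_h = C₁cos(7x) + C₂sin(7x).
Try constant y_p = A; plug in: 49A = 7 ⇒ A = 1/7.
General solution: y = C₁cos(7x) + C₂sin(7x) + 1/7.


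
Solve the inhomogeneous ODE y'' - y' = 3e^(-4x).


Characteristic roots of r² - r = 0 are 0, 1.
y_h = C₁ + C₂e^(x).
Forcing exponent -4 is not a characteristic root; try y_p = Ae^(-4x).
Substitute: A·(16 + (-1)·-4 + (0)) = A·20 = 3, so A = 3/20.
General solution: y = C₁ + C₂e^(x) + (3/20)e^(-4x).


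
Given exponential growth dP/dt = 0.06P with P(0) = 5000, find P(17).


The ODE dP/dt = 0.06P has solution P(t) = P(0)e^(0.06t).
Substitute P(0) = 5000 and t = 17: P(17) = 5000 e^(1.02) ≈ 13866.


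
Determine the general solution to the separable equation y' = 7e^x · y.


Separate variables: dy/y = 7e^x dx.
Integrate: ln|y| = 7e^x + C₀.
Exponentiate: y = Ce^(7e^x).


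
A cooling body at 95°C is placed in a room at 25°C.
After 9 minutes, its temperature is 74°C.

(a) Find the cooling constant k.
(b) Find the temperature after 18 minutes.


Newton's law: T(t) = T_a + (T₀ - T_a)e^(-kt).
(a) Use T(9) = 74: (74 - 25)/(95 - 25) = e^(-k·9), so k = -ln(0.700)/9 ≈ 0.0396.
(b) Apply k to t = 18: T(18) = 25 + (70)e^(-0.713) ≈ 59.3°C.


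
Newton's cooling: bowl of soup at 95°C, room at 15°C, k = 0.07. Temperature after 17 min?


Newton's law: dT/dt = -k(T - T_a) has solution T(t) = T_a + (T₀ - T_a)e^(-kt).
Plug in T_a = 15, T₀ = 95, k = 0.07, t = 17: T(17) = 15 + (80)e^(-1.19) ≈ 39.3°C.


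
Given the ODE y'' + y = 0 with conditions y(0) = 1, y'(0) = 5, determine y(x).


Characteristic roots of r² + 1 = 0 are ±1i, so y = C₁cos(x) + C₂sin(x).
Apply y(0) = 1: C₁ = 1. Differentiate and apply y'(0) = 5: 1·C₂ = 5, so C₂ = 5.
Particular solution: y = cos(x) + 5sin(x).


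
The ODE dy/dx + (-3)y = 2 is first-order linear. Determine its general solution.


P(x) = -3 ⇒ μ = e^(-3x).
(μ y)' = 2e^(-3x) ⇒ μ y = -(2/3)e^(-3x) + C.
Divide by μ: y = -2/3 + Ce^(3x).


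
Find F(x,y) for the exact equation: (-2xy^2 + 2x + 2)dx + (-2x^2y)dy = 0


Check exactness: ∂M/∂y = -4xy and ∂N/∂x = -4xy; equal, so the equation is exact.
Integrate M with respect to x (treating y as constant): ∫M dx = -x^2y^2 + x^2 + 2x + h(y).
Differentiate w.r.t. y and set equal to N: all terms match, so h'(y) = 0 and h is a constant absorbed into C.
General solution: -x^2y^2 + x^2 + 2x = C.


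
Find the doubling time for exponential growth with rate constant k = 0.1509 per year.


Exponential growth: P(t) = P₀ e^(0.1509t). Set P(t)/P₀ = 2: e^(0.1509t) = 2.
Solve: t = ln(2)/0.1509 ≈ 4.59 years.


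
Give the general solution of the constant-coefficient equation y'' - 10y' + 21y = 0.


Characteristic equation: r² - 10r + 21 = 0.
Factor: (r - 7)(r - 3) = 0 ⇒ r = 7, 3 (distinct real).
General solution: y = C₁e^(7x) + C₂e^(3x).


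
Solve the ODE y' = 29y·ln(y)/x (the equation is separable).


Separate: dy/[y ln(y)] = 29 dx/x.
Substitute u = ln(y): du/u = 29 dx/x.
Integrate: ln|ln(y)| = 29ln|x| + C₀, hence ln(y) = C·x^29.


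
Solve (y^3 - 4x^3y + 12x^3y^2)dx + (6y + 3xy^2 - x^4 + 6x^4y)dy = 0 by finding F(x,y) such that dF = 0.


Check exactness: ∂M/∂y = 3y^2 - 4x^3 + 24x^3y and ∂N/∂x = 3y^2 - 4x^3 + 24x^3y; equal, so the equation is exact.
Integrate M with respect to x (treating y as constant): ∫M dx = xy^3 - x^4y + 3x^4y^2 + h(y).
Differentiate w.r.t. y and set equal to N: the x-dependent terms already match, leaving h'(y) = 6y. Integrate: h(y) = 3y^2.
So F(x,y) = 3y^2 + xy^3 - x^4y + 3x^4y^2.
General solution: 3y^2 + xy^3 - x^4y + 3x^4y^2 = C.


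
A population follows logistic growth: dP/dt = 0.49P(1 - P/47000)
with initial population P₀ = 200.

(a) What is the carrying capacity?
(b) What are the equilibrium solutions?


Logistic ODE dP/dt = 0.49P(1 - P/47000) has equilibria where dP/dt = 0, i.e. P = 0 or P = 47000.
The coefficient (1 - P/K) = 0 when P = K, identifying K = 47000 as the carrying capacity.
(a) K = 47000; (b) equilibria P = 0 and P = 47000.


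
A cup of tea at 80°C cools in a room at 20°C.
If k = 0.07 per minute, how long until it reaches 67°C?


From T(t) = T_a + (T₀ - T_a)e^(-kt), set T(t) = 67:
(67 - 20) / (80 - 20) = e^(-0.07t), so t = -ln(0.783)/0.07 ≈ 3.5 minutes.


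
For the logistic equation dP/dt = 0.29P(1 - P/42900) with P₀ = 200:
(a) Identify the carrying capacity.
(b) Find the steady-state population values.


Logistic ODE dP/dt = 0.29P(1 - P/42900) has equilibria where dP/dt = 0, i.e. P = 0 or P = 42900.
The coefficient (1 - P/K) = 0 when P = K, identifying K = 42900 as the carrying capacity.
(a) K = 42900; (b) equilibria P = 0 and P = 42900.


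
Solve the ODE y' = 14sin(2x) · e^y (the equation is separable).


Separate: e^(-y) dy = 14sin(2x) dx.
Integrate: -e^(-y) = -7cos(2x) + C₀.
Rearrange: e^(-y) = 7cos(2x) + C.


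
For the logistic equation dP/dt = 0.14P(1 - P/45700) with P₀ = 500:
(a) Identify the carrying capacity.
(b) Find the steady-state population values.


Logistic ODE dP/dt = 0.14P(1 - P/45700) has equilibria where dP/dt = 0, i.e. P = 0 or P = 45700.
The coefficient (1 - P/K) = 0 when P = K, identifying K = 45700 as the carrying capacity.
(a) K = 45700; (b) equilibria P = 0 and P = 45700.


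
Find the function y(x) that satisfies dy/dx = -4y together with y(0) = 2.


General solution of y' = -4y is y = Ce^(-4x).
Apply y(0) = 2: C = 2.
Particular solution: y = 2e^(-4x).


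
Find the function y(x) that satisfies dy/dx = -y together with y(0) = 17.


General solution of y' = -y is y = Ce^(-x).
Apply y(0) = 17: C = 17.
Particular solution: y = 17e^(-x).


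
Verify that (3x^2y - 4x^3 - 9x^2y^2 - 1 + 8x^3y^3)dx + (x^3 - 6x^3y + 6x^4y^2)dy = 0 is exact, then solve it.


Check exactness: ∂M/∂y = 3x^2 - 18x^2y + 24x^3y^2 and ∂N/∂x = 3x^2 - 18x^2y + 24x^3y^2; equal, so the equation is exact.
Integrate M with respect to x (treating y as constant): ∫M dx = x^3y - x^4 - 3x^3y^2 - x + 2x^4y^3 + h(y).
Differentiate w.r.t. y and set equal to N: all terms match, so h'(y) = 0 and h is a constant absorbed into C.
General solution: x^3y - x^4 - 3x^3y^2 - x + 2x^4y^3 = C.


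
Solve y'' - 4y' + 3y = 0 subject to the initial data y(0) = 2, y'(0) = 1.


Characteristic roots of r² - 4r + 3 = 0 are 3, 1.
General solution y = c₁ e^(3x) + c₂ e^(x).
Apply y(0) = 2: c₁ + c₂ = 2. Apply y'(0) = 1: 3 c₁ + 1 c₂ = 1.
Solve: c₁ = -1/2, c₂ = 5/2.
Particular solution: y = -(1/2)e^(3x) + (5/2)e^(x).


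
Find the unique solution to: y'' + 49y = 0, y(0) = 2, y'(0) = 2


Characteristic roots of r² + 49 = 0 are ±7i, so y = C₁cos(7x) + C₂sin(7x).
Apply y(0) = 2: C₁ = 2. Differentiate and apply y'(0) = 2: 7·C₂ = 2, so C₂ = 2/7.
Particular solution: y = 2cos(7x) + (2/7)sin(7x).


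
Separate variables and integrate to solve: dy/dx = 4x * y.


Separate variables: dy/y = 4x dx.
Integrate: ln|y| = 2x^2 + C₀.
Exponentiate: y = Ce^(2x^2).


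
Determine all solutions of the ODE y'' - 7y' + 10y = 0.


Characteristic equation: r² - 7r + 10 = 0.
Factor: (r - 2)(r - 5) = 0 ⇒ r = 2, 5 (distinct real).
General solution: y = C₁e^(2x) + C₂e^(5x).


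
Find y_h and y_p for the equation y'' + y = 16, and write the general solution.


Homogeneous part: r² + 1 = 0 ⇒ r = ±1i, so y_h = C₁cos(x) + C₂sin(x).
Try constant y_p = A; plug in: 1A = 16 ⇒ A = 16.
General solution: y = C₁cos(x) + C₂sin(x) + 16.


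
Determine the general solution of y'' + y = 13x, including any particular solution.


Homogeneous: r² + 1 = 0 ⇒ r = ±1i, y_h = C₁cos(x) + C₂sin(x).
Polynomial forcing; try y_p = Ax + B. Then y_p'' + 1 y_p = 1(Ax + B) = 13x, so B = 0 and A = 13.
General solution: y = C₁cos(x) + C₂sin(x) + 13x.


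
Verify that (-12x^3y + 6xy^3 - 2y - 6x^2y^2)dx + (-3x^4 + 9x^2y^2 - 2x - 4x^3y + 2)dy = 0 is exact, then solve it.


Check exactness: ∂M/∂y = -12x^3 + 18xy^2 - 2 - 12x^2y and ∂N/∂x = -12x^3 + 18xy^2 - 2 - 12x^2y; equal, so the equation is exact.
Integrate M with respect to x (treating y as constant): ∫M dx = -3x^4y + 3x^2y^3 - 2xy - 2x^3y^2 + h(y).
Differentiate w.r.t. y and set equal to N: the x-dependent terms already match, leaving h'(y) = 2. Integrate: h(y) = 2y.
So F(x,y) = -3x^4y + 3x^2y^3 - 2xy - 2x^3y^2 + 2y.
General solution: -3x^4y + 3x^2y^3 - 2xy - 2x^3y^2 + 2y = C.


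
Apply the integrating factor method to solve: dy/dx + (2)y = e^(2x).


P(x) = 2 ⇒ μ = e^(2x).
(μ y)' = e^(4x) ⇒ μ y = e^(4x)/4 + C.
Divide by μ: y = (1/4)e^(2x) + Ce^(-2x).


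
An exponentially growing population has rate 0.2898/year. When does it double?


Exponential growth: P(t) = P₀ e^(0.2898t). Set P(t)/P₀ = 2: e^(0.2898t) = 2.
Solve: t = ln(2)/0.2898 ≈ 2.39 years.


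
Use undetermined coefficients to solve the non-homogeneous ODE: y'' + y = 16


Homogeneous part: r² + 1 = 0 ⇒ r = ±1i, so y_h = C₁cos(x) + C₂sin(x).
Try constant y_p = A; plug in: 1A = 16 ⇒ A = 16.
General solution: y = C₁cos(x) + C₂sin(x) + 16.


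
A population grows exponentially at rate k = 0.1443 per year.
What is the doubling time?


Exponential growth: P(t) = P₀ e^(0.1443t). Set P(t)/P₀ = 2: e^(0.1443t) = 2.
Solve: t = ln(2)/0.1443 ≈ 4.80 years.


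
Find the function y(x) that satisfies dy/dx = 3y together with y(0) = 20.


General solution of y' = 3y is y = Ce^(3x).
Apply y(0) = 20: C = 20.
Particular solution: y = 20e^(3x).


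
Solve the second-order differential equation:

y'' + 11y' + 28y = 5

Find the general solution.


Characteristic roots of r² + 11r + 28 = 0 are -4, -7.
y_h = C₁e^(-4x) + C₂e^(-7x).
Constant forcing; try y_p = A. Then 28A = 5 ⇒ A = 5/28.
General solution: y = C₁e^(-4x) + C₂e^(-7x) + 5/28.


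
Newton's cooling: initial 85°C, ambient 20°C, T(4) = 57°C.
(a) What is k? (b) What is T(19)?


Newton's law: T(t) = T_a + (T₀ - T_a)e^(-kt).
(a) Use T(4) = 57: (57 - 20)/(85 - 20) = e^(-k·4), so k = -ln(0.569)/4 ≈ 0.1409.
(b) Apply k to t = 19: T(19) = 20 + (65)e^(-2.676) ≈ 24.5°C.


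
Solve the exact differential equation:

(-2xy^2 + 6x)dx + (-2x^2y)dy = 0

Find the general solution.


Check exactness: ∂M/∂y = -4xy and ∂N/∂x = -4xy; equal, so the equation is exact.
Integrate M with respect to x (treating y as constant): ∫M dx = -x^2y^2 + 3x^2 + h(y).
Differentiate w.r.t. y and set equal to N: all terms match, so h'(y) = 0 and h is a constant absorbed into C.
General solution: -x^2y^2 + 3x^2 = C.


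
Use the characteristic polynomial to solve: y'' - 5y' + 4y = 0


Characteristic equation: r² - 5r + 4 = 0.
Factor: (r - 1)(r - 4) = 0 ⇒ r = 1, 4 (distinct real).
General solution: y = C₁e^(x) + C₂e^(4x).


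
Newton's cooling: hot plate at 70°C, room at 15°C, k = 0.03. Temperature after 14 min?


Newton's law: dT/dt = -k(T - T_a) has solution T(t) = T_a + (T₀ - T_a)e^(-kt).
Plug in T_a = 15, T₀ = 70, k = 0.03, t = 14: T(14) = 15 + (55)e^(-0.42) ≈ 51.1°C.


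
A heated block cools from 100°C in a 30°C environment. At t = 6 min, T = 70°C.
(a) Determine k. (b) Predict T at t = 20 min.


Newton's law: T(t) = T_a + (T₀ - T_a)e^(-kt).
(a) Use T(6) = 70: (70 - 30)/(100 - 30) = e^(-k·6), so k = -ln(0.571)/6 ≈ 0.0933.
(b) Apply k to t = 20: T(20) = 30 + (70)e^(-1.865) ≈ 40.8°C.


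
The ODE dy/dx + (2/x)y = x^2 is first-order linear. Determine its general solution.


P(x) = 2/x ⇒ μ = x^2.
(x^2 y)' = x^2·x^2 = x^4.
Integrate: x^2 y = x^5/(5) + C.
Solve for y: y = (1/5)x^3 + C/x^2.


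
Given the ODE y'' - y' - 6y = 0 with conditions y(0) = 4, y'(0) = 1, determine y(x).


Characteristic roots of r² - r - 6 = 0 are 3, -2.
General solution y = c₁ e^(3x) + c₂ e^(-2x).
Apply y(0) = 4: c₁ + c₂ = 4. Apply y'(0) = 1: 3 c₁ - 2 c₂ = 1.
Solve: c₁ = 9/5, c₂ = 11/5.
Particular solution: y = (9/5)e^(3x) + (11/5)e^(-2x).


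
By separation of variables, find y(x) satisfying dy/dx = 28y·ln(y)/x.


Separate: dy/[y ln(y)] = 28 dx/x.
Substitute u = ln(y): du/u = 28 dx/x.
Integrate: ln|ln(y)| = 28ln|x| + C₀, hence ln(y) = C·x^28.


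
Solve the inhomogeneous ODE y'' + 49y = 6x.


Homogeneous: r² + 49 = 0 ⇒ r = ±7i, y_h = C₁cos(7x) + C₂sin(7x).
Polynomial forcing; try y_p = Ax + B. Then y_p'' + 49 y_p = 49(Ax + B) = 6x, so B = 0 and A = 6/49.
General solution: y = C₁cos(7x) + C₂sin(7x) + (6/49)x.


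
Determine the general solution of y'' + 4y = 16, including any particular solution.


Homogeneous part: r² + 4 = 0 ⇒ r = ±2i, so y_h = C₁cos(2x) + C₂sin(2x).
Try constant y_p = A; plug in: 4A = 16 ⇒ A = 4.
General solution: y = C₁cos(2x) + C₂sin(2x) + 4.


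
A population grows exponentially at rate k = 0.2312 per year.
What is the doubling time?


Exponential growth: P(t) = P₀ e^(0.2312t). Set P(t)/P₀ = 2: e^(0.2312t) = 2.
Solve: t = ln(2)/0.2312 ≈ 3.00 years.


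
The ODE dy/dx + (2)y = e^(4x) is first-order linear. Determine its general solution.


P(x) = 2 ⇒ μ = e^(2x).
(μ y)' = e^(6x) ⇒ μ y = e^(6x)/6 + C.
Divide by μ: y = (1/6)e^(4x) + Ce^(-2x).


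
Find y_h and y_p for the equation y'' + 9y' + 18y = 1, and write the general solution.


Characteristic roots of r² + 9r + 18 = 0 are -3, -6.
y_h = C₁e^(-3x) + C₂e^(-6x).
Constant forcing; try y_p = A. Then 18A = 1 ⇒ A = 1/18.
General solution: y = C₁e^(-3x) + C₂e^(-6x) + 1/18.


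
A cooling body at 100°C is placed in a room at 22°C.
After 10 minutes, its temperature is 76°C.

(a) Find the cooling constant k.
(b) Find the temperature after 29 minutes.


Newton's law: T(t) = T_a + (T₀ - T_a)e^(-kt).
(a) Use T(10) = 76: (76 - 22)/(100 - 22) = e^(-k·10), so k = -ln(0.692)/10 ≈ 0.0368.
(b) Apply k to t = 29: T(29) = 22 + (78)e^(-1.066) ≈ 48.9°C.


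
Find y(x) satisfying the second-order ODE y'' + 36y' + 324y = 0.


Characteristic equation: r² + 36r + 324 = 0, i.e. (r + 18)² = 0.
Repeated root r = -18; include an x factor for the second linearly independent solution.
General solution: y = (C₁ + C₂x)e^(-18x).


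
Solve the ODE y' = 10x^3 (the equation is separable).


Integrate both sides with respect to x: y = ∫ 10x^3 dx = (5/2)x^4 + C.


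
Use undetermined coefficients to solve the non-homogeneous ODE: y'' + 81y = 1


Homogeneous part: r² + 81 = 0 ⇒ r = ±9i, so y_h = C₁cos(9x) + C₂sin(9x).
Try constant y_p = A; plug in: 81A = 1 ⇒ A = 1/81.
General solution: y = C₁cos(9x) + C₂sin(9x) + 1/81.


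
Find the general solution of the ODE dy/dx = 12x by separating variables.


Integrate both sides with respect to x: y = ∫ 12x dx = 6x^2 + C.


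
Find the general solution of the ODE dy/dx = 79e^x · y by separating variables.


Separate variables: dy/y = 79e^x dx.
Integrate: ln|y| = 79e^x + C₀.
Exponentiate: y = Ce^(79e^x).


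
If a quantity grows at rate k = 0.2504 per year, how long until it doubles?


Exponential growth: P(t) = P₀ e^(0.2504t). Set P(t)/P₀ = 2: e^(0.2504t) = 2.
Solve: t = ln(2)/0.2504 ≈ 2.77 years.


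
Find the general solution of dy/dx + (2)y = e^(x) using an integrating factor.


P(x) = 2 ⇒ μ = e^(2x).
(μ y)' = e^(3x) ⇒ μ y = e^(3x)/3 + C.
Divide by μ: y = (1/3)e^(x) + Ce^(-2x).


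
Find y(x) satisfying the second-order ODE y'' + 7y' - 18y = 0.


Characteristic equation: r² + 7r - 18 = 0.
Factor: (r - 2)(r + 9) = 0 ⇒ r = 2, -9 (distinct real).
General solution: y = C₁e^(2x) + C₂e^(-9x).


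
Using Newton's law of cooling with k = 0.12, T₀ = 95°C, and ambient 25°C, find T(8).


Newton's law: dT/dt = -k(T - T_a) has solution T(t) = T_a + (T₀ - T_a)e^(-kt).
Plug in T_a = 25, T₀ = 95, k = 0.12, t = 8: T(8) = 25 + (70)e^(-0.96) ≈ 51.8°C.


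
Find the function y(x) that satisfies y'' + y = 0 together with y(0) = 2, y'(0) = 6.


Characteristic roots of r² + 1 = 0 are ±1i, so y = C₁cos(x) + C₂sin(x).
Apply y(0) = 2: C₁ = 2. Differentiate and apply y'(0) = 6: 1·C₂ = 6, so C₂ = 6.
Particular solution: y = 2cos(x) + 6sin(x).


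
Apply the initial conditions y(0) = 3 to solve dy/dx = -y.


General solution of y' = -y is y = Ce^(-x).
Apply y(0) = 3: C = 3.
Particular solution: y = 3e^(-x).


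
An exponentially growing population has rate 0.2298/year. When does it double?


Exponential growth: P(t) = P₀ e^(0.2298t). Set P(t)/P₀ = 2: e^(0.2298t) = 2.
Solve: t = ln(2)/0.2298 ≈ 3.02 years.


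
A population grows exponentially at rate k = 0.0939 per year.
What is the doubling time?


Exponential growth: P(t) = P₀ e^(0.0939t). Set P(t)/P₀ = 2: e^(0.0939t) = 2.
Solve: t = ln(2)/0.0939 ≈ 7.38 years.


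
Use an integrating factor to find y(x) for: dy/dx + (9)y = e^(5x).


P(x) = 9 ⇒ μ = e^(9x).
(μ y)' = e^(14x) ⇒ μ y = e^(14x)/14 + C.
Divide by μ: y = (1/14)e^(5x) + Ce^(-9x).


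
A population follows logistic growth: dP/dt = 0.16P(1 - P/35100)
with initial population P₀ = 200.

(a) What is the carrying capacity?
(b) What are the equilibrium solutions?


Logistic ODE dP/dt = 0.16P(1 - P/35100) has equilibria where dP/dt = 0, i.e. P = 0 or P = 35100.
The coefficient (1 - P/K) = 0 when P = K, identifying K = 35100 as the carrying capacity.
(a) K = 35100; (b) equilibria P = 0 and P = 35100.


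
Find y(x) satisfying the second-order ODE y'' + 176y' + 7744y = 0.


Characteristic equation: r² + 176r + 7744 = 0, i.e. (r + 88)² = 0.
Repeated root r = -88; include an x factor for the second linearly independent solution.
General solution: y = (C₁ + C₂x)e^(-88x).


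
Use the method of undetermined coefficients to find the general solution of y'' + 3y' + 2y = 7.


Characteristic roots of r² + 3r + 2 = 0 are -1, -2.
y_h = C₁e^(-x) + C₂e^(-2x).
Constant forcing; try y_p = A. Then 2A = 7 ⇒ A = 7/2.
General solution: y = C₁e^(-x) + C₂e^(-2x) + 7/2.


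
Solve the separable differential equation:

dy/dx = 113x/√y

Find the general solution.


Separate: √y dy = 113x dx.
Integrate: (2/3)y^(3/2) = (113/2)x² + C.


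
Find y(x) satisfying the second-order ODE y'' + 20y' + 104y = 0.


Characteristic equation: r² + 20r + 104 = 0.
Discriminant is negative; roots r = -10 ± 2i (complex conjugate pair).
General solution uses e^(α x)(C₁ cos(β x) + C₂ sin(β x)): y = e^(-10x)(C₁cos(2x) + C₂sin(2x)).


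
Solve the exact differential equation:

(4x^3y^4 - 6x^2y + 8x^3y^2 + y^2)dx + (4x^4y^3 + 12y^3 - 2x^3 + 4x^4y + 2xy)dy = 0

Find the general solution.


Check exactness: ∂M/∂y = 16x^3y^3 - 6x^2 + 16x^3y + 2y and ∂N/∂x = 16x^3y^3 - 6x^2 + 16x^3y + 2y; equal, so the equation is exact.
Integrate M with respect to x (treating y as constant): ∫M dx = x^4y^4 - 2x^3y + 2x^4y^2 + xy^2 + h(y).
Differentiate w.r.t. y and set equal to N: the x-dependent terms already match, leaving h'(y) = 12y^3. Integrate: h(y) = 3y^4.
So F(x,y) = x^4y^4 + 3y^4 - 2x^3y + 2x^4y^2 + xy^2.
General solution: x^4y^4 + 3y^4 - 2x^3y + 2x^4y^2 + xy^2 = C.


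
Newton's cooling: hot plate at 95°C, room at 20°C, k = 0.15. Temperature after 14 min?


Newton's law: dT/dt = -k(T - T_a) has solution T(t) = T_a + (T₀ - T_a)e^(-kt).
Plug in T_a = 20, T₀ = 95, k = 0.15, t = 14: T(14) = 20 + (75)e^(-2.10) ≈ 29.2°C.


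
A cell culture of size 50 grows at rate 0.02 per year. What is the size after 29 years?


The ODE dP/dt = 0.02P has solution P(t) = P(0)e^(0.02t).
Substitute P(0) = 50 and t = 29: P(29) = 50 e^(0.58) ≈ 89.


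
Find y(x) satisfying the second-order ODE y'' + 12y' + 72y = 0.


Characteristic equation: r² + 12r + 72 = 0.
Discriminant is negative; roots r = -6 ± 6i (complex conjugate pair).
General solution uses e^(α x)(C₁ cos(β x) + C₂ sin(β x)): y = e^(-6x)(C₁cos(6x) + C₂sin(6x)).


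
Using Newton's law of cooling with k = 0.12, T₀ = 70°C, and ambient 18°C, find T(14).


Newton's law: dT/dt = -k(T - T_a) has solution T(t) = T_a + (T₀ - T_a)e^(-kt).
Plug in T_a = 18, T₀ = 70, k = 0.12, t = 14: T(14) = 18 + (52)e^(-1.68) ≈ 27.7°C.


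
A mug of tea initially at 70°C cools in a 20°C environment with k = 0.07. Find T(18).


Newton's law: dT/dt = -k(T - T_a) has solution T(t) = T_a + (T₀ - T_a)e^(-kt).
Plug in T_a = 20, T₀ = 70, k = 0.07, t = 18: T(18) = 20 + (50)e^(-1.26) ≈ 34.2°C.


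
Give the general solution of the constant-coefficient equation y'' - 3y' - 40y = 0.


Characteristic equation: r² - 3r - 40 = 0.
Factor: (r + 5)(r - 8) = 0 ⇒ r = -5, 8 (distinct real).
General solution: y = C₁e^(-5x) + C₂e^(8x).


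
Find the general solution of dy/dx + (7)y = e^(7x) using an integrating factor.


P(x) = 7 ⇒ μ = e^(7x).
(μ y)' = e^(14x) ⇒ μ y = e^(14x)/14 + C.
Divide by μ: y = (1/14)e^(7x) + Ce^(-7x).


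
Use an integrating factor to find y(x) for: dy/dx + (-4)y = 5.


P(x) = -4 ⇒ μ = e^(-4x).
(μ y)' = 5e^(-4x) ⇒ μ y = -(5/4)e^(-4x) + C.
Divide by μ: y = -5/4 + Ce^(4x).


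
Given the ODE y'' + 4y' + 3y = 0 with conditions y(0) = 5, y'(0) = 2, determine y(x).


Characteristic roots of r² + 4r + 3 = 0 are -1, -3.
General solution y = c₁ e^(-x) + c₂ e^(-3x).
Apply y(0) = 5: c₁ + c₂ = 5. Apply y'(0) = 2: -1 c₁ - 3 c₂ = 2.
Solve: c₁ = 17/2, c₂ = -7/2.
Particular solution: y = (17/2)e^(-x) - (7/2)e^(-3x).


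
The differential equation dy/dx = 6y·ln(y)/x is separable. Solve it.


Separate: dy/[y ln(y)] = 6 dx/x.
Substitute u = ln(y): du/u = 6 dx/x.
Integrate: ln|ln(y)| = 6ln|x| + C₀, hence ln(y) = C·x^6.


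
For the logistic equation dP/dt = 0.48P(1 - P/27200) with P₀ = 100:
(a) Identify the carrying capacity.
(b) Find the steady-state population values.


Logistic ODE dP/dt = 0.48P(1 - P/27200) has equilibria where dP/dt = 0, i.e. P = 0 or P = 27200.
The coefficient (1 - P/K) = 0 when P = K, identifying K = 27200 as the carrying capacity.
(a) K = 27200; (b) equilibria P = 0 and P = 27200.


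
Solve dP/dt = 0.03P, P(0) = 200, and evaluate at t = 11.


The ODE dP/dt = 0.03P has solution P(t) = P(0)e^(0.03t).
Substitute P(0) = 200 and t = 11: P(11) = 200 e^(0.33) ≈ 278.


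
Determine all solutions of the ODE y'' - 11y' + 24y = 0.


Characteristic equation: r² - 11r + 24 = 0.
Factor: (r - 8)(r - 3) = 0 ⇒ r = 8, 3 (distinct real).
General solution: y = C₁e^(8x) + C₂e^(3x).


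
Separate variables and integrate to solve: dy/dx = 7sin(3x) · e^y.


Separate: e^(-y) dy = 7sin(3x) dx.
Integrate: -e^(-y) = -(7/3)cos(3x) + C₀.
Rearrange: e^(-y) = (7/3)cos(3x) + C.


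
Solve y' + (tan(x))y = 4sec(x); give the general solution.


P(x) = tan(x) ⇒ μ = e^(∫tan(x)dx) = sec(x).
(sec(x) y)' = 4sec²(x) ⇒ sec(x) y = 4tan(x) + C.
Multiply by cos(x): y = 4sin(x) + C·cos(x).


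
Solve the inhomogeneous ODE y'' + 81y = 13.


Homogeneous part: r² + 81 = 0 ⇒ r = ±9i, so y_h = C₁cos(9x) + C₂sin(9x).
Try constant y_p = A; plug in: 81A = 13 ⇒ A = 13/81.
General solution: y = C₁cos(9x) + C₂sin(9x) + 13/81.


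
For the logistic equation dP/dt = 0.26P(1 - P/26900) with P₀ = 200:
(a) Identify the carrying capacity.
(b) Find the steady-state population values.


Logistic ODE dP/dt = 0.26P(1 - P/26900) has equilibria where dP/dt = 0, i.e. P = 0 or P = 26900.
The coefficient (1 - P/K) = 0 when P = K, identifying K = 26900 as the carrying capacity.
(a) K = 26900; (b) equilibria P = 0 and P = 26900.


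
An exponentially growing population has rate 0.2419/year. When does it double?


Exponential growth: P(t) = P₀ e^(0.2419t). Set P(t)/P₀ = 2: e^(0.2419t) = 2.
Solve: t = ln(2)/0.2419 ≈ 2.87 years.


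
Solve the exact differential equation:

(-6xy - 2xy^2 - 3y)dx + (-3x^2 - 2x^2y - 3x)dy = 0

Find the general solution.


Check exactness: ∂M/∂y = -6x - 4xy - 3 and ∂N/∂x = -6x - 4xy - 3; equal, so the equation is exact.
Integrate M with respect to x (treating y as constant): ∫M dx = -3x^2y - x^2y^2 - 3xy + h(y).
Differentiate w.r.t. y and set equal to N: all terms match, so h'(y) = 0 and h is a constant absorbed into C.
General solution: -3x^2y - x^2y^2 - 3xy = C.


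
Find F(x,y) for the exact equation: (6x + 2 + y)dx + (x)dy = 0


Check exactness: ∂M/∂y = 1 and ∂N/∂x = 1; equal, so the equation is exact.
Integrate M with respect to x (treating y as constant): ∫M dx = 3x^2 + 2x + xy + h(y).
Differentiate w.r.t. y and set equal to N: all terms match, so h'(y) = 0 and h is a constant absorbed into C.
General solution: 3x^2 + 2x + xy = C.


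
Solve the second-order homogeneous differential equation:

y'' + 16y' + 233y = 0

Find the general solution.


Characteristic equation: r² + 16r + 233 = 0.
Discriminant is negative; roots r = -8 ± 13i (complex conjugate pair).
General solution uses e^(α x)(C₁ cos(β x) + C₂ sin(β x)): y = e^(-8x)(C₁cos(13x) + C₂sin(13x)).


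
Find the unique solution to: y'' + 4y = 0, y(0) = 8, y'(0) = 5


Characteristic roots of r² + 4 = 0 are ±2i, so y = C₁cos(2x) + C₂sin(2x).
Apply y(0) = 8: C₁ = 8. Differentiate and apply y'(0) = 5: 2·C₂ = 5, so C₂ = 5/2.
Particular solution: y = 8cos(2x) + (5/2)sin(2x).


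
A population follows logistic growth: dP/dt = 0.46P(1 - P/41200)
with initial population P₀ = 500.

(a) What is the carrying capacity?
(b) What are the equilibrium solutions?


Logistic ODE dP/dt = 0.46P(1 - P/41200) has equilibria where dP/dt = 0, i.e. P = 0 or P = 41200.
The coefficient (1 - P/K) = 0 when P = K, identifying K = 41200 as the carrying capacity.
(a) K = 41200; (b) equilibria P = 0 and P = 41200.


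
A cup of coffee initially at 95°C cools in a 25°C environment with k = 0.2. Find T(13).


Newton's law: dT/dt = -k(T - T_a) has solution T(t) = T_a + (T₀ - T_a)e^(-kt).
Plug in T_a = 25, T₀ = 95, k = 0.2, t = 13: T(13) = 25 + (70)e^(-2.60) ≈ 30.2°C.


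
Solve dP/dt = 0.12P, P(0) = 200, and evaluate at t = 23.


The ODE dP/dt = 0.12P has solution P(t) = P(0)e^(0.12t).
Substitute P(0) = 200 and t = 23: P(23) = 200 e^(2.76) ≈ 3160.


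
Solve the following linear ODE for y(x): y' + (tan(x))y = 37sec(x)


P(x) = tan(x) ⇒ μ = e^(∫tan(x)dx) = sec(x).
(sec(x) y)' = 37sec²(x) ⇒ sec(x) y = 37tan(x) + C.
Multiply by cos(x): y = 37sin(x) + C·cos(x).


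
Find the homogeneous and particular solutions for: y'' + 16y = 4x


Homogeneous: r² + 16 = 0 ⇒ r = ±4i, y_h = C₁cos(4x) + C₂sin(4x).
Polynomial forcing; try y_p = Ax + B. Then y_p'' + 16 y_p = 16(Ax + B) = 4x, so B = 0 and A = 1/4.
General solution: y = C₁cos(4x) + C₂sin(4x) + (1/4)x.


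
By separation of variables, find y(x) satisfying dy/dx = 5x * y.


Separate variables: dy/y = 5x dx.
Integrate: ln|y| = (5/2)x^2 + C₀.
Exponentiate: y = Ce^((5/2)x^2).


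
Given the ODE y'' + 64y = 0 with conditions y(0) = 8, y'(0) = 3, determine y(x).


Characteristic roots of r² + 64 = 0 are ±8i, so y = C₁cos(8x) + C₂sin(8x).
Apply y(0) = 8: C₁ = 8. Differentiate and apply y'(0) = 3: 8·C₂ = 3, so C₂ = 3/8.
Particular solution: y = 8cos(8x) + (3/8)sin(8x).


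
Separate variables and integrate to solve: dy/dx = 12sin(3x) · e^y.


Separate: e^(-y) dy = 12sin(3x) dx.
Integrate: -e^(-y) = -4cos(3x) + C₀.
Rearrange: e^(-y) = 4cos(3x) + C.


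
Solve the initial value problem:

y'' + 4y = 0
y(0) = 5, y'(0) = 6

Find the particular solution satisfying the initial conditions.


Characteristic roots of r² + 4 = 0 are ±2i, so y = C₁cos(2x) + C₂sin(2x).
Apply y(0) = 5: C₁ = 5. Differentiate and apply y'(0) = 6: 2·C₂ = 6, so C₂ = 3.
Particular solution: y = 5cos(2x) + 3sin(2x).


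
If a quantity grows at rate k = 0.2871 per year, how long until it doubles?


Exponential growth: P(t) = P₀ e^(0.2871t). Set P(t)/P₀ = 2: e^(0.2871t) = 2.
Solve: t = ln(2)/0.2871 ≈ 2.41 years.


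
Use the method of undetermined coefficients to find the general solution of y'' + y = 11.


Homogeneous part: r² + 1 = 0 ⇒ r = ±1i, so y_h = C₁cos(x) + C₂sin(x).
Try constant y_p = A; plug in: 1A = 11 ⇒ A = 11.
General solution: y = C₁cos(x) + C₂sin(x) + 11.


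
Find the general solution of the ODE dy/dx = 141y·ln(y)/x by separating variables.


Separate: dy/[y ln(y)] = 141 dx/x.
Substitute u = ln(y): du/u = 141 dx/x.
Integrate: ln|ln(y)| = 141ln|x| + C₀, hence ln(y) = C·x^141.


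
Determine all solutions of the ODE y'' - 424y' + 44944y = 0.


Characteristic equation: r² - 424r + 44944 = 0, i.e. (r - 212)² = 0.
Repeated root r = 212; include an x factor for the second linearly independent solution.
General solution: y = (C₁ + C₂x)e^(212x).


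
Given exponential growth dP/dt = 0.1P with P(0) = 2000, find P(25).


The ODE dP/dt = 0.1P has solution P(t) = P(0)e^(0.1t).
Substitute P(0) = 2000 and t = 25: P(25) = 2000 e^(2.50) ≈ 24365.


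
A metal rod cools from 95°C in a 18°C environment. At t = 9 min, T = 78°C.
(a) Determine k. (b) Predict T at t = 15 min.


Newton's law: T(t) = T_a + (T₀ - T_a)e^(-kt).
(a) Use T(9) = 78: (78 - 18)/(95 - 18) = e^(-k·9), so k = -ln(0.779)/9 ≈ 0.0277.
(b) Apply k to t = 15: T(15) = 18 + (77)e^(-0.416) ≈ 68.8°C.


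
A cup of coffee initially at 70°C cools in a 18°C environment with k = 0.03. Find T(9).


Newton's law: dT/dt = -k(T - T_a) has solution T(t) = T_a + (T₀ - T_a)e^(-kt).
Plug in T_a = 18, T₀ = 70, k = 0.03, t = 9: T(9) = 18 + (52)e^(-0.27) ≈ 57.7°C.


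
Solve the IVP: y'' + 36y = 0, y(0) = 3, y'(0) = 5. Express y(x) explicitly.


Characteristic roots of r² + 36 = 0 are ±6i, so y = C₁cos(6x) + C₂sin(6x).
Apply y(0) = 3: C₁ = 3. Differentiate and apply y'(0) = 5: 6·C₂ = 5, so C₂ = 5/6.
Particular solution: y = 3cos(6x) + (5/6)sin(6x).


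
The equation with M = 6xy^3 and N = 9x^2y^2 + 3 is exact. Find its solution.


Check exactness: ∂M/∂y = 18xy^2 and ∂N/∂x = 18xy^2; equal, so the equation is exact.
Integrate M with respect to x (treating y as constant): ∫M dx = 3x^2y^3 + h(y).
Differentiate w.r.t. y and set equal to N: the x-dependent terms already match, leaving h'(y) = 3. Integrate: h(y) = 3y.
So F(x,y) = 3x^2y^3 + 3y.
General solution: 3x^2y^3 + 3y = C.


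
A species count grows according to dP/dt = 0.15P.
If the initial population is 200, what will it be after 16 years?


The ODE dP/dt = 0.15P has solution P(t) = P(0)e^(0.15t).
Substitute P(0) = 200 and t = 16: P(16) = 200 e^(2.40) ≈ 2205.


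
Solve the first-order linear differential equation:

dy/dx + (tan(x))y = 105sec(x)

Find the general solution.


P(x) = tan(x) ⇒ μ = e^(∫tan(x)dx) = sec(x).
(sec(x) y)' = 105sec²(x) ⇒ sec(x) y = 105tan(x) + C.
Multiply by cos(x): y = 105sin(x) + C·cos(x).


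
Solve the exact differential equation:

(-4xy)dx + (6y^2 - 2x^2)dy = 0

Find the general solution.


Check exactness: ∂M/∂y = -4x and ∂N/∂x = -4x; equal, so the equation is exact.
Integrate M with respect to x (treating y as constant): ∫M dx = -2x^2y + h(y).
Differentiate w.r.t. y and set equal to N: the x-dependent terms already match, leaving h'(y) = 6y^2. Integrate: h(y) = 2y^3.
So F(x,y) = 2y^3 - 2x^2y.
General solution: 2y^3 - 2x^2y = C.


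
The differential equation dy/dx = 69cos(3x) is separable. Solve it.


g(y) = 1, so integrate directly: y = ∫ 69cos(3x) dx = 23sin(3x) + C.


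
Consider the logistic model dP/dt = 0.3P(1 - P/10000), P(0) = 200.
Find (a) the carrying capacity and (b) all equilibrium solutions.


Logistic ODE dP/dt = 0.3P(1 - P/10000) has equilibria where dP/dt = 0, i.e. P = 0 or P = 10000.
The coefficient (1 - P/K) = 0 when P = K, identifying K = 10000 as the carrying capacity.
(a) K = 10000; (b) equilibria P = 0 and P = 10000.


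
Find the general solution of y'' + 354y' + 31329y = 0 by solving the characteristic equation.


Characteristic equation: r² + 354r + 31329 = 0, i.e. (r + 177)² = 0.
Repeated root r = -177; include an x factor for the second linearly independent solution.
General solution: y = (C₁ + C₂x)e^(-177x).


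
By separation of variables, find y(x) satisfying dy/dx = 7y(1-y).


Separate: dy/[y(1-y)] = 7 dx.
Partial fractions: 1/[y(1-y)] = 1/y + 1/(1-y).
Integrate: ln|y/(1-y)| = 7x + C₀.
Solve for y: y = 1/(1 + Ce^(-7x)).


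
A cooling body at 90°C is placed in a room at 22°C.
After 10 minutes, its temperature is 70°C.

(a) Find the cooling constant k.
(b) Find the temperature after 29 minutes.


Newton's law: T(t) = T_a + (T₀ - T_a)e^(-kt).
(a) Use T(10) = 70: (70 - 22)/(90 - 22) = e^(-k·10), so k = -ln(0.706)/10 ≈ 0.0348.
(b) Apply k to t = 29: T(29) = 22 + (68)e^(-1.010) ≈ 46.8°C.


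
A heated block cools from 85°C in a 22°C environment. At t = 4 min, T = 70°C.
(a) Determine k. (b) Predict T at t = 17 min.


Newton's law: T(t) = T_a + (T₀ - T_a)e^(-kt).
(a) Use T(4) = 70: (70 - 22)/(85 - 22) = e^(-k·4), so k = -ln(0.762)/4 ≈ 0.0680.
(b) Apply k to t = 17: T(17) = 22 + (63)e^(-1.156) ≈ 41.8°C.


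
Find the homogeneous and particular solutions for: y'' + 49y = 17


Homogeneous part: r² + 49 = 0 ⇒ r = ±7i, so y_h = C₁cos(7x) + C₂sin(7x).
Try constant y_p = A; plug in: 49A = 17 ⇒ A = 17/49.
General solution: y = C₁cos(7x) + C₂sin(7x) + 17/49.


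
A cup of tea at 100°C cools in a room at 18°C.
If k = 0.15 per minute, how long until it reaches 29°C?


From T(t) = T_a + (T₀ - T_a)e^(-kt), set T(t) = 29:
(29 - 18) / (100 - 18) = e^(-0.15t), so t = -ln(0.134)/0.15 ≈ 13.4 minutes.


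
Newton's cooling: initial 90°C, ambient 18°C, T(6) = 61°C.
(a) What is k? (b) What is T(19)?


Newton's law: T(t) = T_a + (T₀ - T_a)e^(-kt).
(a) Use T(6) = 61: (61 - 18)/(90 - 18) = e^(-k·6), so k = -ln(0.597)/6 ≈ 0.0859.
(b) Apply k to t = 19: T(19) = 18 + (72)e^(-1.632) ≈ 32.1°C.


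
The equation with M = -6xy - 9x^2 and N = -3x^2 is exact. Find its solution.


Check exactness: ∂M/∂y = -6x and ∂N/∂x = -6x; equal, so the equation is exact.
Integrate M with respect to x (treating y as constant): ∫M dx = -3x^2y - 3x^3 + h(y).
Differentiate w.r.t. y and set equal to N: all terms match, so h'(y) = 0 and h is a constant absorbed into C.
General solution: -3x^2y - 3x^3 = C.


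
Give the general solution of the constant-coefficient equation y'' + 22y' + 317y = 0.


Characteristic equation: r² + 22r + 317 = 0.
Discriminant is negative; roots r = -11 ± 14i (complex conjugate pair).
General solution uses e^(α x)(C₁ cos(β x) + C₂ sin(β x)): y = e^(-11x)(C₁cos(14x) + C₂sin(14x)).


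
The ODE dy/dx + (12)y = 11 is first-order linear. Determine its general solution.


P(x) = 12, Q(x) = 11; integrating factor μ = e^(12x).
(μ y)' = 11e^(12x) ⇒ μ y = (11/12)e^(12x) + C.
Divide by μ: y = 11/12 + Ce^(-12x).


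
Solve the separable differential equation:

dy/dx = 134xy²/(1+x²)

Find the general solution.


Separate: dy/y² = 134x/(1+x²) dx.
Integrate LHS: ∫ dy/y² = -1/y.
Integrate RHS via u = 1+x²: 67ln(1+x²) + C.
Result: -1/y = 67ln(1+x²) + C.


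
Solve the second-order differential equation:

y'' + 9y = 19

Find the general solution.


Homogeneous part: r² + 9 = 0 ⇒ r = ±3i, so y_h = C₁cos(3x) + C₂sin(3x).
Try constant y_p = A; plug in: 9A = 19 ⇒ A = 19/9.
General solution: y = C₁cos(3x) + C₂sin(3x) + 19/9.


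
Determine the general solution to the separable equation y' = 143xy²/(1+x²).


Separate: dy/y² = 143x/(1+x²) dx.
Integrate LHS: ∫ dy/y² = -1/y.
Integrate RHS via u = 1+x²: (143/2)ln(1+x²) + C.
Result: -1/y = (143/2)ln(1+x²) + C.


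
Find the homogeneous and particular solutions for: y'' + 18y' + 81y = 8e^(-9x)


Characteristic polynomial (r + 9)² = 0; repeated root r = -9.
y_h = (C₁ + C₂x)e^(-9x). Forcing matches the repeated root (resonance), so try y_p = Ax² e^(-9x).
Substitute and solve for A: 2A = 8, so A = 4.
General solution: y = (C₁ + C₂x + 4x²)e^(-9x).


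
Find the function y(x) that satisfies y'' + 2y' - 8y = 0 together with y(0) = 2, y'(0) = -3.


Characteristic roots of r² + 2r - 8 = 0 are -4, 2.
General solution y = c₁ e^(-4x) + c₂ e^(2x).
Apply y(0) = 2: c₁ + c₂ = 2. Apply y'(0) = -3: -4 c₁ + 2 c₂ = -3.
Solve: c₁ = 7/6, c₂ = 5/6.
Particular solution: y = (7/6)e^(-4x) + (5/6)e^(2x).


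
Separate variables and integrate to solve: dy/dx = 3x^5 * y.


Separate variables: dy/y = 3x^5 dx.
Integrate: ln|y| = (1/2)x^6 + C₀.
Exponentiate: y = Ce^((1/2)x^6).


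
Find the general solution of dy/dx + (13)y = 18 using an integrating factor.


P(x) = 13, Q(x) = 18; integrating factor μ = e^(13x).
(μ y)' = 18e^(13x) ⇒ μ y = (18/13)e^(13x) + C.
Divide by μ: y = 18/13 + Ce^(-13x).


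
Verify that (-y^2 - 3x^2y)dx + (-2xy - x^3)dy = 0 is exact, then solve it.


Check exactness: ∂M/∂y = -2y - 3x^2 and ∂N/∂x = -2y - 3x^2; equal, so the equation is exact.
Integrate M with respect to x (treating y as constant): ∫M dx = -xy^2 - x^3y + h(y).
Differentiate w.r.t. y and set equal to N: all terms match, so h'(y) = 0 and h is a constant absorbed into C.
General solution: -xy^2 - x^3y = C.


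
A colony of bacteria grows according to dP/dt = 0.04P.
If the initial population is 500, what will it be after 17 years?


The ODE dP/dt = 0.04P has solution P(t) = P(0)e^(0.04t).
Substitute P(0) = 500 and t = 17: P(17) = 500 e^(0.68) ≈ 987.


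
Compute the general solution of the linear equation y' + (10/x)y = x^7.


P(x) = 10/x ⇒ μ = x^10.
(x^10 y)' = x^17 ⇒ x^10 y = x^18/(18) + C.
Solve for y: y = (1/18)x^8 + C/x^10.


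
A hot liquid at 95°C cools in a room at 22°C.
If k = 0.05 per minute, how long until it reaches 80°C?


From T(t) = T_a + (T₀ - T_a)e^(-kt), set T(t) = 80:
(80 - 22) / (95 - 22) = e^(-0.05t), so t = -ln(0.795)/0.05 ≈ 4.6 minutes.


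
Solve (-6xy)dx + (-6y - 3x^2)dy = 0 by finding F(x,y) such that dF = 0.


Check exactness: ∂M/∂y = -6x and ∂N/∂x = -6x; equal, so the equation is exact.
Integrate M with respect to x (treating y as constant): ∫M dx = -3x^2y + h(y).
Differentiate w.r.t. y and set equal to N: the x-dependent terms already match, leaving h'(y) = -6y. Integrate: h(y) = -3y^2.
So F(x,y) = -3y^2 - 3x^2y.
General solution: -3y^2 - 3x^2y = C.


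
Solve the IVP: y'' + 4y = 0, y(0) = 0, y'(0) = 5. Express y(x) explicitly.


Characteristic roots of r² + 4 = 0 are ±2i, so y = C₁cos(2x) + C₂sin(2x).
Apply y(0) = 0: C₁ = 0. Differentiate and apply y'(0) = 5: 2·C₂ = 5, so C₂ = 5/2.
Particular solution: y = (5/2)sin(2x).


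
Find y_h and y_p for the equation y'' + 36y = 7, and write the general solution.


Homogeneous part: r² + 36 = 0 ⇒ r = ±6i, so y_h = C₁cos(6x) + C₂sin(6x).
Try constant y_p = A; plug in: 36A = 7 ⇒ A = 7/36.
General solution: y = C₁cos(6x) + C₂sin(6x) + 7/36.


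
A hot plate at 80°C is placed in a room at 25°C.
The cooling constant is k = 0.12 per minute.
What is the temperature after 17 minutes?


Newton's law: dT/dt = -k(T - T_a) has solution T(t) = T_a + (T₀ - T_a)e^(-kt).
Plug in T_a = 25, T₀ = 80, k = 0.12, t = 17: T(17) = 25 + (55)e^(-2.04) ≈ 32.2°C.
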